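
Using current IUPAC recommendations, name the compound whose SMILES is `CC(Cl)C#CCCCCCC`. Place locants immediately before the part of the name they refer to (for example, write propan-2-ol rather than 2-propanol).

Counting along the main chain through the multiple bond gives 10 carbons: the parent is decane.
There is one C≡C triple bond, indicated by the ending -yne.
Choose the numbering such that numbering from this end puts the triple bond at C-3 rather than C-7.
This places the triple bond between C-3 and C-4; a chloro group at C-2.
The name is 2-chlorodec-3-yne.

2-chlorodec-3-yne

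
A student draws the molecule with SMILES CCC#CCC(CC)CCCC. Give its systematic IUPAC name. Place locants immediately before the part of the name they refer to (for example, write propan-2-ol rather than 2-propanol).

6-ethyldec-3-yne

Counting along the main chain through the multiple bond gives 10 carbons: the parent is decane.
There is one C≡C triple bond, indicated by the ending -yne.
Number the chain so that numbering from this end puts the triple bond at C-3 rather than C-7.
With this numbering: the triple bond between C-3 and C-4; an ethyl group at C-6.
The name is 6-ethyldec-3-yne.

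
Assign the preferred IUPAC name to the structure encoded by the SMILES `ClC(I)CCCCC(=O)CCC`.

The longest carbon chain that includes the carbonyl has 9 carbons, so the parent hydride is nonane.
A ketone (C=O on an internal carbon) is the principal characteristic group, giving the suffix -one.
Choose the numbering such that numbering from this end puts the carbonyl group at C-4 rather than C-6.
This places the carbonyl at C-4; a chloro group at C-9; an iodo group at C-9.
The substituents are ordered alphabetically, ignoring any di-/tri- multipliers.
The name is 9-chloro-9-iodononan-4-one.

9-chloro-9-iodononan-4-one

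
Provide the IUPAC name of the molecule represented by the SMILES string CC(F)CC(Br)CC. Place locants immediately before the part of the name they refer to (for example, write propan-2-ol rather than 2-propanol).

4-bromo-2-fluorohexane

The parent chain contains 6 carbons (hexane).
Number the chain so that the substituent locant set {2,4} is lower than {3,5} at the first point of difference.
That gives a bromo group at C-4; a fluoro group at C-2.
Substituent prefixes are cited in alphabetical order (multiplying prefixes like di-/tri- are ignored for ordering).
Putting it together: 4-bromo-2-fluorohexane.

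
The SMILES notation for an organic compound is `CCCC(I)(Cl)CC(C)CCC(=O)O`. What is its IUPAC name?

6-chloro-6-iodo-4-methylnonanoic acid

Counting along the main chain through the –COOH group gives 9 carbons: the parent is nonane.
The highest-priority functional group is a carboxylic acid (terminal –COOH), so the name ends in -oic acid.
The numbering direction is chosen so that the carboxylic acid carbon is C-1 by definition.
That gives a chloro group at C-6; an iodo group at C-6; a methyl group at C-4.
Substituent prefixes are cited in alphabetical order (multiplying prefixes like di-/tri- are ignored for ordering).
The name is 6-chloro-6-iodo-4-methylnonanoic acid.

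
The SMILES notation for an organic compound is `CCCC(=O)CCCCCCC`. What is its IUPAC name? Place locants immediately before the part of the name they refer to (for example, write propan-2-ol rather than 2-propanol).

undecan-4-one

The longest chain bearing the carbonyl is 11 carbons long (undecane).
The principal characteristic group is a ketone (C=O on an internal carbon), named with the suffix -one.
Number the chain so that numbering from this end puts the carbonyl group at C-4 rather than C-8.
With this numbering: the carbonyl at C-4.
Assembling the pieces gives undecan-4-one.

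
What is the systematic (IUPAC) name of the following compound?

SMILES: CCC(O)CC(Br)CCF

The longest chain bearing the –OH group is 7 carbons long (heptane).
The principal characteristic group is an alcohol (–OH), named with the suffix -ol.
Number the chain so that numbering from this end puts the hydroxyl group at C-3 rather than C-5.
This places the hydroxyl at C-3; a bromo group at C-5; a fluoro group at C-7.
Substituent prefixes are cited in alphabetical order (multiplying prefixes like di-/tri- are ignored for ordering).
Putting it together: 5-bromo-7-fluoroheptan-3-ol.

5-bromo-7-fluoroheptan-3-ol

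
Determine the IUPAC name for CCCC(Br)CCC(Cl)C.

The parent chain contains 8 carbons (octane).
Number the chain so that the substituent locant set {2,5} is lower than {4,7} at the first point of difference.
This places a bromo group at C-5; a chloro group at C-2.
The substituents are ordered alphabetically, ignoring any di-/tri- multipliers.
Assembling the pieces gives 5-bromo-2-chlorooctane.

5-bromo-2-chlorooctane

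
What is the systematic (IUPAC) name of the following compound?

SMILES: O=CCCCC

Counting along the main chain through the –CHO group gives 5 carbons: the parent is pentane.
The highest-priority functional group is an aldehyde (terminal –CHO), so the name ends in -al.
Choose the numbering such that the aldehyde carbon is C-1 by definition.
Putting it together: pentanal.

pentanal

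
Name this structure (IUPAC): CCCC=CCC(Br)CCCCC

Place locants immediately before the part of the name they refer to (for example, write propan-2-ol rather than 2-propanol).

7-bromododec-4-ene

Counting along the main chain through the multiple bond gives 12 carbons: the parent is dodecane.
The chain contains a C=C double bond, so the unsaturation ending is -ene.
Choose the numbering such that numbering from this end puts the double bond at C-4 rather than C-8.
This places the double bond between C-4 and C-5; a bromo group at C-7.
Assembling the pieces gives 7-bromododec-4-ene.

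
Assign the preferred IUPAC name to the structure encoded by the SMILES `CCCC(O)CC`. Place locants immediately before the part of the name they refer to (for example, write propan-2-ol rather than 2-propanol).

hexan-3-ol

The longest chain bearing the –OH group is 6 carbons long (hexane).
The principal characteristic group is an alcohol (–OH), named with the suffix -ol.
Choose the numbering such that numbering from this end puts the hydroxyl group at C-3 rather than C-4.
This places the hydroxyl at C-3.
Putting it together: hexan-3-ol.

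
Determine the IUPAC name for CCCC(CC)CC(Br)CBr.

1,2-dibromo-4-ethylheptane

The longest carbon chain is 7 atoms: the parent is heptane.
Number the chain so that the substituent locant set {1,2,4} is lower than {4,6,7} at the first point of difference.
That gives bromo groups at C-1 and C-2; an ethyl group at C-4.
The substituents are ordered alphabetically, ignoring any di-/tri- multipliers.
The name is 1,2-dibromo-4-ethylheptane.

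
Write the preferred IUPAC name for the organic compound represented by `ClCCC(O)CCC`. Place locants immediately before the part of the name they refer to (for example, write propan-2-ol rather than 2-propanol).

The longest chain bearing the –OH group is 6 carbons long (hexane).
The principal characteristic group is an alcohol (–OH), named with the suffix -ol.
Choose the numbering such that numbering from this end puts the hydroxyl group at C-3 rather than C-4.
This places the hydroxyl at C-3; a chloro group at C-1.
Assembling the pieces gives 1-chlorohexan-3-ol.

1-chlorohexan-3-ol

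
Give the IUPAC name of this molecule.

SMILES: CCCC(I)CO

2-iodopentan-1-ol

The longest carbon chain that includes the –OH group has 5 carbons, so the parent hydride is pentane.
The highest-priority functional group is an alcohol (–OH), so the name ends in -ol.
Number the chain so that numbering from this end puts the hydroxyl group at C-1 rather than C-5.
With this numbering: the hydroxyl at C-1; an iodo group at C-2.
Assembling the pieces gives 2-iodopentan-1-ol.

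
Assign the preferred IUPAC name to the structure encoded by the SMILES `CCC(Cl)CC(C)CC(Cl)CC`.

3,7-dichloro-5-methylnonane

The parent chain contains 9 carbons (nonane).
Numbering from either end gives identical locants here.
With this numbering: chloro groups at C-3 and C-7; a methyl group at C-5.
Substituent prefixes are cited in alphabetical order (multiplying prefixes like di-/tri- are ignored for ordering).
Putting it together: 3,7-dichloro-5-methylnonane.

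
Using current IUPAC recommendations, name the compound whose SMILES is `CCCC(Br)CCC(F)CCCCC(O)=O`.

9-bromo-6-fluorododecanoic acid

Counting along the main chain through the –COOH group gives 12 carbons: the parent is dodecane.
The highest-priority functional group is a carboxylic acid (terminal –COOH), so the name ends in -oic acid.
Choose the numbering such that the carboxylic acid carbon is C-1 by definition.
This places a bromo group at C-9; a fluoro group at C-6.
Prefixes are listed alphabetically: bromo, fluoro.
Putting it together: 9-bromo-6-fluorododecanoic acid.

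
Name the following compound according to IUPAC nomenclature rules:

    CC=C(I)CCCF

The longest carbon chain that includes the multiple bond has 6 carbons, so the parent hydride is hexane.
There is one C=C double bond, indicated by the ending -ene.
Number the chain so that numbering from this end puts the double bond at C-2 rather than C-4.
With this numbering: the double bond between C-2 and C-3; a fluoro group at C-6; an iodo group at C-3.
Substituent prefixes are cited in alphabetical order (multiplying prefixes like di-/tri- are ignored for ordering).
Assembling the pieces gives 6-fluoro-3-iodohex-2-ene.

6-fluoro-3-iodohex-2-ene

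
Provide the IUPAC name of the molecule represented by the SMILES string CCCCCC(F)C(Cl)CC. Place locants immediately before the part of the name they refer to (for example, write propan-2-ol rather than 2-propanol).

The parent chain contains 9 carbons (nonane).
Choose the numbering such that the substituent locant set {3,4} is lower than {6,7} at the first point of difference.
This places a chloro group at C-3; a fluoro group at C-4.
Substituent prefixes are cited in alphabetical order (multiplying prefixes like di-/tri- are ignored for ordering).
The name is 3-chloro-4-fluorononane.

3-chloro-4-fluorononane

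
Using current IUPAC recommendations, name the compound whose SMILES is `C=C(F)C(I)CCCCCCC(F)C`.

The longest carbon chain that includes the multiple bond has 11 carbons, so the parent hydride is undecane.
The chain contains a C=C double bond, so the unsaturation ending is -ene.
The numbering direction is chosen so that numbering from this end puts the double bond at C-1 rather than C-10.
This places the double bond between C-1 and C-2; fluoro groups at C-2 and C-10; an iodo group at C-3.
Prefixes are listed alphabetically: fluoro, iodo.
Putting it together: 2,10-difluoro-3-iodoundec-1-ene.

2,10-difluoro-3-iodoundec-1-ene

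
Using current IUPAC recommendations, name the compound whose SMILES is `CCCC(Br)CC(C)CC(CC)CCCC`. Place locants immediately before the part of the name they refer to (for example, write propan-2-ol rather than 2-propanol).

4-bromo-8-ethyl-6-methyldodecane

The longest continuous carbon chain has 12 atoms, so the parent hydride is dodecane.
Choose the numbering such that the substituent locant set {4,6,8} is lower than {5,7,9} at the first point of difference.
With this numbering: a bromo group at C-4; an ethyl group at C-8; a methyl group at C-6.
The substituents are ordered alphabetically, ignoring any di-/tri- multipliers.
Putting it together: 4-bromo-8-ethyl-6-methyldodecane.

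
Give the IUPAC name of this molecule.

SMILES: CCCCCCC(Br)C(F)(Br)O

The longest carbon chain that includes the –OH group has 8 carbons, so the parent hydride is octane.
The highest-priority functional group is an alcohol (–OH), so the name ends in -ol.
Number the chain so that numbering from this end puts the hydroxyl group at C-1 rather than C-8.
With this numbering: the hydroxyl at C-1; bromo groups at C-1 and C-2; a fluoro group at C-1.
Prefixes are listed alphabetically: bromo, fluoro.
Putting it together: 1,2-dibromo-1-fluorooctan-1-ol.

1,2-dibromo-1-fluorooctan-1-ol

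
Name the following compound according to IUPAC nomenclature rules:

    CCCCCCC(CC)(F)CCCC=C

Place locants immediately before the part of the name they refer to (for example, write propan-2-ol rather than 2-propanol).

Counting along the main chain through the multiple bond gives 12 carbons: the parent is dodecane.
The chain contains a C=C double bond, so the unsaturation ending is -ene.
Choose the numbering such that numbering from this end puts the double bond at C-1 rather than C-11.
That gives the double bond between C-1 and C-2; an ethyl group at C-6; a fluoro group at C-6.
Prefixes are listed alphabetically: ethyl, fluoro.
Assembling the pieces gives 6-ethyl-6-fluorododec-1-ene.

6-ethyl-6-fluorododec-1-ene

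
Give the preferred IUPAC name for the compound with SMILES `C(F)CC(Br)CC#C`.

The longest chain bearing the multiple bond is 6 carbons long (hexane).
A C≡C triple bond in the chain gives the infix -yne-.
Number the chain so that numbering from this end puts the triple bond at C-1 rather than C-5.
That gives the triple bond between C-1 and C-2; a bromo group at C-4; a fluoro group at C-6.
The substituents are ordered alphabetically, ignoring any di-/tri- multipliers.
The name is 4-bromo-6-fluorohex-1-yne.

4-bromo-6-fluorohex-1-yne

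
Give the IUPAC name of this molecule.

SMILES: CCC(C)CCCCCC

The longest continuous carbon chain has 9 atoms, so the parent hydride is nonane.
The numbering direction is chosen so that the substituent locant set {3} is lower than {7} at the first point of difference.
That gives a methyl group at C-3.
Assembling the pieces gives 3-methylnonane.

3-methylnonane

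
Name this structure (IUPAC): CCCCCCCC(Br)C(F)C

The longest continuous carbon chain has 10 atoms, so the parent hydride is decane.
The numbering direction is chosen so that the substituent locant set {2,3} is lower than {8,9} at the first point of difference.
That gives a bromo group at C-3; a fluoro group at C-2.
Substituent prefixes are cited in alphabetical order (multiplying prefixes like di-/tri- are ignored for ordering).
Putting it together: 3-bromo-2-fluorodecane.

3-bromo-2-fluorodecane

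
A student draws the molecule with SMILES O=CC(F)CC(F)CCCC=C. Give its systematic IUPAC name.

The longest chain bearing the –CHO group and the multiple bond is 9 carbons long (nonane).
An aldehyde (terminal –CHO) is the principal characteristic group, giving the suffix -al.
The chain contains a C=C double bond, so the unsaturation ending is -ene.
Choose the numbering such that the aldehyde carbon is C-1 by definition.
This places the double bond between C-8 and C-9; fluoro groups at C-2 and C-4.
Assembling the pieces gives 2,4-difluoronon-8-enal.

2,4-difluoronon-8-enal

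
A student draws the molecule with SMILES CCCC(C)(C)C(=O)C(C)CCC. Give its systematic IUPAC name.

Counting along the main chain through the carbonyl gives 9 carbons: the parent is nonane.
The highest-priority functional group is a ketone (C=O on an internal carbon), so the name ends in -one.
The numbering direction is chosen so that the substituent locant set {4,4,6} is lower than {4,6,6} at the first point of difference.
This places the carbonyl at C-5; methyl groups at C-4 (×2) and C-6.
The name is 4,4,6-trimethylnonan-5-one.

4,4,6-trimethylnonan-5-one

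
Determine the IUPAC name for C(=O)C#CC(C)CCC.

The longest carbon chain that includes the –CHO group and the multiple bond has 7 carbons, so the parent hydride is heptane.
An aldehyde (terminal –CHO) is the principal characteristic group, giving the suffix -al.
The chain contains a C≡C triple bond, so the unsaturation ending is -yne.
Number the chain so that the aldehyde carbon is C-1 by definition.
This places the triple bond between C-2 and C-3; a methyl group at C-4.
Assembling the pieces gives 4-methylhept-2-ynal.

4-methylhept-2-ynal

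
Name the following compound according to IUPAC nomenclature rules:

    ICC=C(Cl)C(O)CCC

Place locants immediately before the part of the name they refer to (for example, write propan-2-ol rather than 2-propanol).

The longest chain bearing the –OH group and the multiple bond is 7 carbons long (heptane).
An alcohol (–OH) is the principal characteristic group, giving the suffix -ol.
A C=C double bond in the chain gives the infix -ene-.
Choose the numbering such that numbering from this end puts the double bond at C-2 rather than C-5.
With this numbering: the hydroxyl at C-4; the double bond between C-2 and C-3; a chloro group at C-3; an iodo group at C-1.
Substituent prefixes are cited in alphabetical order (multiplying prefixes like di-/tri- are ignored for ordering).
Assembling the pieces gives 3-chloro-1-iodohept-2-en-4-ol.

3-chloro-1-iodohept-2-en-4-ol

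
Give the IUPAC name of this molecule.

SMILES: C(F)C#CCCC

1-fluorohex-2-yne

The longest chain bearing the multiple bond is 6 carbons long (hexane).
A C≡C triple bond in the chain gives the infix -yne-.
The numbering direction is chosen so that numbering from this end puts the triple bond at C-2 rather than C-4.
With this numbering: the triple bond between C-2 and C-3; a fluoro group at C-1.
Putting it together: 1-fluorohex-2-yne.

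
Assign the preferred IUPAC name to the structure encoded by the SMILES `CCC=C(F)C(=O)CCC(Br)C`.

8-bromo-4-fluoronon-3-en-5-one

The longest chain bearing the carbonyl and the multiple bond is 9 carbons long (nonane).
The highest-priority functional group is a ketone (C=O on an internal carbon), so the name ends in -one.
A C=C double bond in the chain gives the infix -ene-.
Choose the numbering such that numbering from this end puts the double bond at C-3 rather than C-6.
That gives the carbonyl at C-5; the double bond between C-3 and C-4; a bromo group at C-8; a fluoro group at C-4.
The substituents are ordered alphabetically, ignoring any di-/tri- multipliers.
Putting it together: 8-bromo-4-fluoronon-3-en-5-one.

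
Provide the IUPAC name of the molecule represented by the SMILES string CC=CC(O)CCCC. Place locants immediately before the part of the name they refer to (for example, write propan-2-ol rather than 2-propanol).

oct-2-en-4-ol

Counting along the main chain through the –OH group and the multiple bond gives 8 carbons: the parent is octane.
The highest-priority functional group is an alcohol (–OH), so the name ends in -ol.
There is one C=C double bond, indicated by the ending -ene.
Choose the numbering such that numbering from this end puts the hydroxyl group at C-4 rather than C-5.
This places the hydroxyl at C-4; the double bond between C-2 and C-3.
Assembling the pieces gives oct-2-en-4-ol.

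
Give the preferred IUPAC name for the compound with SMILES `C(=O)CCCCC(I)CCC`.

The longest chain bearing the –CHO group is 9 carbons long (nonane).
The highest-priority functional group is an aldehyde (terminal –CHO), so the name ends in -al.
The numbering direction is chosen so that the aldehyde carbon is C-1 by definition.
This places an iodo group at C-6.
The name is 6-iodononanal.

6-iodononanal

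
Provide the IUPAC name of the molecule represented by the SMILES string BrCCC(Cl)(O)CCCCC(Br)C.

The longest carbon chain that includes the –OH group has 9 carbons, so the parent hydride is nonane.
The principal characteristic group is an alcohol (–OH), named with the suffix -ol.
Choose the numbering such that numbering from this end puts the hydroxyl group at C-3 rather than C-7.
With this numbering: the hydroxyl at C-3; bromo groups at C-1 and C-8; a chloro group at C-3.
Prefixes are listed alphabetically: bromo, chloro.
Assembling the pieces gives 1,8-dibromo-3-chlorononan-3-ol.

1,8-dibromo-3-chlorononan-3-ol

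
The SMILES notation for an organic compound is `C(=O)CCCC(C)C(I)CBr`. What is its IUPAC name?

7-bromo-6-iodo-5-methylheptanal

Counting along the main chain through the –CHO group gives 7 carbons: the parent is heptane.
An aldehyde (terminal –CHO) is the principal characteristic group, giving the suffix -al.
The numbering direction is chosen so that the aldehyde carbon is C-1 by definition.
That gives a bromo group at C-7; an iodo group at C-6; a methyl group at C-5.
Prefixes are listed alphabetically: bromo, iodo, methyl.
The name is 7-bromo-6-iodo-5-methylheptanal.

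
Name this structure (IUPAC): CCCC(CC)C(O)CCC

5-ethyloctan-4-ol

The longest chain bearing the –OH group is 8 carbons long (octane).
An alcohol (–OH) is the principal characteristic group, giving the suffix -ol.
Choose the numbering such that numbering from this end puts the hydroxyl group at C-4 rather than C-5.
With this numbering: the hydroxyl at C-4; an ethyl group at C-5.
The name is 5-ethyloctan-4-ol.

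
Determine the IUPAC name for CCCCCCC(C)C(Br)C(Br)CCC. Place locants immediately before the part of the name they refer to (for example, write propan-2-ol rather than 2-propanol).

The longest carbon chain is 12 atoms: the parent is dodecane.
Number the chain so that the substituent locant set {4,5,6} is lower than {7,8,9} at the first point of difference.
This places bromo groups at C-4 and C-5; a methyl group at C-6.
Substituent prefixes are cited in alphabetical order (multiplying prefixes like di-/tri- are ignored for ordering).
The name is 4,5-dibromo-6-methyldodecane.

4,5-dibromo-6-methyldodecane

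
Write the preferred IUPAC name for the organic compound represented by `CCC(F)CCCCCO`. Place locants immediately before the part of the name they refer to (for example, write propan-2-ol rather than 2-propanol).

The longest chain bearing the –OH group is 8 carbons long (octane).
An alcohol (–OH) is the principal characteristic group, giving the suffix -ol.
Number the chain so that numbering from this end puts the hydroxyl group at C-1 rather than C-8.
This places the hydroxyl at C-1; a fluoro group at C-6.
Putting it together: 6-fluorooctan-1-ol.

6-fluorooctan-1-ol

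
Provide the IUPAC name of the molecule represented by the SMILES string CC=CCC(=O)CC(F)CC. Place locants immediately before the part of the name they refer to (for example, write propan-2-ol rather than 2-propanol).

The longest carbon chain that includes the carbonyl and the multiple bond has 9 carbons, so the parent hydride is nonane.
The principal characteristic group is a ketone (C=O on an internal carbon), named with the suffix -one.
A C=C double bond in the chain gives the infix -ene-.
The numbering direction is chosen so that numbering from this end puts the double bond at C-2 rather than C-7.
This places the carbonyl at C-5; the double bond between C-2 and C-3; a fluoro group at C-7.
Assembling the pieces gives 7-fluoronon-2-en-5-one.

7-fluoronon-2-en-5-one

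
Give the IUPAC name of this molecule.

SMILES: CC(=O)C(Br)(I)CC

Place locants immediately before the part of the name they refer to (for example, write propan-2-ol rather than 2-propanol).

3-bromo-3-iodopentan-2-one

The longest carbon chain that includes the carbonyl has 5 carbons, so the parent hydride is pentane.
The principal characteristic group is a ketone (C=O on an internal carbon), named with the suffix -one.
Choose the numbering such that numbering from this end puts the carbonyl group at C-2 rather than C-4.
That gives the carbonyl at C-2; a bromo group at C-3; an iodo group at C-3.
Prefixes are listed alphabetically: bromo, iodo.
The name is 3-bromo-3-iodopentan-2-one.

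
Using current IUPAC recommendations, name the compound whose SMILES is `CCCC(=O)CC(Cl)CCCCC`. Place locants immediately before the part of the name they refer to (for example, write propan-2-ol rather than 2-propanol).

Counting along the main chain through the carbonyl gives 11 carbons: the parent is undecane.
The highest-priority functional group is a ketone (C=O on an internal carbon), so the name ends in -one.
The numbering direction is chosen so that numbering from this end puts the carbonyl group at C-4 rather than C-8.
This places the carbonyl at C-4; a chloro group at C-6.
Putting it together: 6-chloroundecan-4-one.

6-chloroundecan-4-one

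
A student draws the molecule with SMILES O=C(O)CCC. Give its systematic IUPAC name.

butanoic acid

The longest chain bearing the –COOH group is 4 carbons long (butane).
A carboxylic acid (terminal –COOH) is the principal characteristic group, giving the suffix -oic acid.
Choose the numbering such that the carboxylic acid carbon is C-1 by definition.
The name is butanoic acid.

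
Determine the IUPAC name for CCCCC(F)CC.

The longest continuous carbon chain has 7 atoms, so the parent hydride is heptane.
Choose the numbering such that the substituent locant set {3} is lower than {5} at the first point of difference.
That gives a fluoro group at C-3.
Assembling the pieces gives 3-fluoroheptane.

3-fluoroheptane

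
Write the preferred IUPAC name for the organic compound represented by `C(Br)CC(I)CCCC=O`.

The longest carbon chain that includes the –CHO group has 7 carbons, so the parent hydride is heptane.
An aldehyde (terminal –CHO) is the principal characteristic group, giving the suffix -al.
The numbering direction is chosen so that the aldehyde carbon is C-1 by definition.
With this numbering: a bromo group at C-7; an iodo group at C-5.
The substituents are ordered alphabetically, ignoring any di-/tri- multipliers.
Assembling the pieces gives 7-bromo-5-iodoheptanal.

7-bromo-5-iodoheptanal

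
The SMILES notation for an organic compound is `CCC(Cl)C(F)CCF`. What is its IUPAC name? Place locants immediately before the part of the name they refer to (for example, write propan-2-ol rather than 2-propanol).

4-chloro-1,3-difluorohexane

The longest carbon chain is 6 atoms: the parent is hexane.
The numbering direction is chosen so that the substituent locant set {1,3,4} is lower than {3,4,6} at the first point of difference.
That gives a chloro group at C-4; fluoro groups at C-1 and C-3.
Substituent prefixes are cited in alphabetical order (multiplying prefixes like di-/tri- are ignored for ordering).
The name is 4-chloro-1,3-difluorohexane.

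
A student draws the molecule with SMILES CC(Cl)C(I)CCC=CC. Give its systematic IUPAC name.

The longest carbon chain that includes the multiple bond has 8 carbons, so the parent hydride is octane.
The chain contains a C=C double bond, so the unsaturation ending is -ene.
Choose the numbering such that numbering from this end puts the double bond at C-2 rather than C-6.
This places the double bond between C-2 and C-3; a chloro group at C-7; an iodo group at C-6.
Prefixes are listed alphabetically: chloro, iodo.
Assembling the pieces gives 7-chloro-6-iodooct-2-ene.

7-chloro-6-iodooct-2-ene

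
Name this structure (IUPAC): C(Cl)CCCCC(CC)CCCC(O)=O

The longest chain bearing the –COOH group is 10 carbons long (decane).
A carboxylic acid (terminal –COOH) is the principal characteristic group, giving the suffix -oic acid.
Choose the numbering such that the carboxylic acid carbon is C-1 by definition.
With this numbering: a chloro group at C-10; an ethyl group at C-5.
Prefixes are listed alphabetically: chloro, ethyl.
Assembling the pieces gives 10-chloro-5-ethyldecanoic acid.

10-chloro-5-ethyldecanoic acid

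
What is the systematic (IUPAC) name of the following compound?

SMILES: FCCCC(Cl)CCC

The longest carbon chain is 7 atoms: the parent is heptane.
Choose the numbering such that the substituent locant set {1,4} is lower than {4,7} at the first point of difference.
This places a chloro group at C-4; a fluoro group at C-1.
The substituents are ordered alphabetically, ignoring any di-/tri- multipliers.
Putting it together: 4-chloro-1-fluoroheptane.

4-chloro-1-fluoroheptane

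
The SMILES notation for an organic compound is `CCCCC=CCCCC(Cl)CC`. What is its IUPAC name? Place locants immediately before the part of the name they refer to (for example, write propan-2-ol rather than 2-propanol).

The longest carbon chain that includes the multiple bond has 12 carbons, so the parent hydride is dodecane.
The chain contains a C=C double bond, so the unsaturation ending is -ene.
The numbering direction is chosen so that numbering from this end puts the double bond at C-5 rather than C-7.
This places the double bond between C-5 and C-6; a chloro group at C-10.
The name is 10-chlorododec-5-ene.

10-chlorododec-5-ene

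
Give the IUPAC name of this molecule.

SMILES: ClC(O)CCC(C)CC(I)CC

1-chloro-6-iodo-4-methyloctan-1-ol

Counting along the main chain through the –OH group gives 8 carbons: the parent is octane.
The highest-priority functional group is an alcohol (–OH), so the name ends in -ol.
Number the chain so that numbering from this end puts the hydroxyl group at C-1 rather than C-8.
With this numbering: the hydroxyl at C-1; a chloro group at C-1; an iodo group at C-6; a methyl group at C-4.
The substituents are ordered alphabetically, ignoring any di-/tri- multipliers.
The name is 1-chloro-6-iodo-4-methyloctan-1-ol.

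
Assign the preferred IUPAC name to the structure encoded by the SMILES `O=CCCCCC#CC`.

Counting along the main chain through the –CHO group and the multiple bond gives 8 carbons: the parent is octane.
The principal characteristic group is an aldehyde (terminal –CHO), named with the suffix -al.
There is one C≡C triple bond, indicated by the ending -yne.
Number the chain so that the aldehyde carbon is C-1 by definition.
With this numbering: the triple bond between C-6 and C-7.
Putting it together: oct-6-ynal.

oct-6-ynal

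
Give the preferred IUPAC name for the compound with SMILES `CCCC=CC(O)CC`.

oct-4-en-3-ol

The longest carbon chain that includes the –OH group and the multiple bond has 8 carbons, so the parent hydride is octane.
The highest-priority functional group is an alcohol (–OH), so the name ends in -ol.
There is one C=C double bond, indicated by the ending -ene.
Choose the numbering such that numbering from this end puts the hydroxyl group at C-3 rather than C-6.
This places the hydroxyl at C-3; the double bond between C-4 and C-5.
The name is oct-4-en-3-ol.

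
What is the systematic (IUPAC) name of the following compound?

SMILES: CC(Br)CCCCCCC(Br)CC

2,9-dibromoundecane

The longest carbon chain is 11 atoms: the parent is undecane.
Number the chain so that the substituent locant set {2,9} is lower than {3,10} at the first point of difference.
That gives bromo groups at C-2 and C-9.
The name is 2,9-dibromoundecane.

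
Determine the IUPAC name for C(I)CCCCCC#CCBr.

Counting along the main chain through the multiple bond gives 9 carbons: the parent is nonane.
There is one C≡C triple bond, indicated by the ending -yne.
Choose the numbering such that numbering from this end puts the triple bond at C-2 rather than C-7.
With this numbering: the triple bond between C-2 and C-3; a bromo group at C-1; an iodo group at C-9.
The substituents are ordered alphabetically, ignoring any di-/tri- multipliers.
The name is 1-bromo-9-iodonon-2-yne.

1-bromo-9-iodonon-2-yne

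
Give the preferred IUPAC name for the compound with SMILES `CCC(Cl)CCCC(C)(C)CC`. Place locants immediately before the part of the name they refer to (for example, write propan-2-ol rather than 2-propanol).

The parent chain contains 9 carbons (nonane).
Choose the numbering such that the substituent locant set {3,3,7} is lower than {3,7,7} at the first point of difference.
That gives a chloro group at C-7; two methyl groups at C-3.
Substituent prefixes are cited in alphabetical order (multiplying prefixes like di-/tri- are ignored for ordering).
The name is 7-chloro-3,3-dimethylnonane.

7-chloro-3,3-dimethylnonane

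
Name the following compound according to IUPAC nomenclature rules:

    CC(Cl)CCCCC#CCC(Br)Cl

1-bromo-1,9-dichlorodec-3-yne

Counting along the main chain through the multiple bond gives 10 carbons: the parent is decane.
The chain contains a C≡C triple bond, so the unsaturation ending is -yne.
Number the chain so that numbering from this end puts the triple bond at C-3 rather than C-7.
With this numbering: the triple bond between C-3 and C-4; a bromo group at C-1; chloro groups at C-1 and C-9.
The substituents are ordered alphabetically, ignoring any di-/tri- multipliers.
Assembling the pieces gives 1-bromo-1,9-dichlorodec-3-yne.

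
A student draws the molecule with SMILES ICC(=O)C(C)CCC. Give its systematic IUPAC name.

The longest chain bearing the carbonyl is 6 carbons long (hexane).
The highest-priority functional group is a ketone (C=O on an internal carbon), so the name ends in -one.
Choose the numbering such that numbering from this end puts the carbonyl group at C-2 rather than C-5.
With this numbering: the carbonyl at C-2; an iodo group at C-1; a methyl group at C-3.
The substituents are ordered alphabetically, ignoring any di-/tri- multipliers.
Assembling the pieces gives 1-iodo-3-methylhexan-2-one.

1-iodo-3-methylhexan-2-one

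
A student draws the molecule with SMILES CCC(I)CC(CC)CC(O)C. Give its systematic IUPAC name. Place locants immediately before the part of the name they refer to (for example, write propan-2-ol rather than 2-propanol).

4-ethyl-6-iodooctan-2-ol

The longest chain bearing the –OH group is 8 carbons long (octane).
An alcohol (–OH) is the principal characteristic group, giving the suffix -ol.
Choose the numbering such that numbering from this end puts the hydroxyl group at C-2 rather than C-7.
That gives the hydroxyl at C-2; an ethyl group at C-4; an iodo group at C-6.
Prefixes are listed alphabetically: ethyl, iodo.
Putting it together: 4-ethyl-6-iodooctan-2-ol.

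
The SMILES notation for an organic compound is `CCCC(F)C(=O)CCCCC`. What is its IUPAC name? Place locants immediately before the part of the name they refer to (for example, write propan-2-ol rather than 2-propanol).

4-fluorodecan-5-one

The longest chain bearing the carbonyl is 10 carbons long (decane).
The principal characteristic group is a ketone (C=O on an internal carbon), named with the suffix -one.
The numbering direction is chosen so that numbering from this end puts the carbonyl group at C-5 rather than C-6.
With this numbering: the carbonyl at C-5; a fluoro group at C-4.
The name is 4-fluorodecan-5-one.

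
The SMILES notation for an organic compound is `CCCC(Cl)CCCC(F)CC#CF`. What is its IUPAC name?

8-chloro-1,4-difluoroundec-1-yne

The longest carbon chain that includes the multiple bond has 11 carbons, so the parent hydride is undecane.
A C≡C triple bond in the chain gives the infix -yne-.
Number the chain so that numbering from this end puts the triple bond at C-1 rather than C-10.
With this numbering: the triple bond between C-1 and C-2; a chloro group at C-8; fluoro groups at C-1 and C-4.
Substituent prefixes are cited in alphabetical order (multiplying prefixes like di-/tri- are ignored for ordering).
Putting it together: 8-chloro-1,4-difluoroundec-1-yne.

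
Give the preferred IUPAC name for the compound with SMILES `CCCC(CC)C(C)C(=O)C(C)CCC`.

7-ethyl-4,6-dimethyldecan-5-one

Counting along the main chain through the carbonyl gives 10 carbons: the parent is decane.
A ketone (C=O on an internal carbon) is the principal characteristic group, giving the suffix -one.
Number the chain so that numbering from this end puts the carbonyl group at C-5 rather than C-6.
This places the carbonyl at C-5; an ethyl group at C-7; methyl groups at C-4 and C-6.
Prefixes are listed alphabetically: ethyl, methyl.
Putting it together: 7-ethyl-4,6-dimethyldecan-5-one.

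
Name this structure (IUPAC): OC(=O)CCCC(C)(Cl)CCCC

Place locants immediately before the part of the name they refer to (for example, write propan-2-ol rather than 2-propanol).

The longest carbon chain that includes the –COOH group has 9 carbons, so the parent hydride is nonane.
A carboxylic acid (terminal –COOH) is the principal characteristic group, giving the suffix -oic acid.
Number the chain so that the carboxylic acid carbon is C-1 by definition.
This places a chloro group at C-5; a methyl group at C-5.
The substituents are ordered alphabetically, ignoring any di-/tri- multipliers.
The name is 5-chloro-5-methylnonanoic acid.

5-chloro-5-methylnonanoic acid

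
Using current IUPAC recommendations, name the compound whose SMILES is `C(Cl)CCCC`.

The longest continuous carbon chain has 5 atoms, so the parent hydride is pentane.
The numbering direction is chosen so that the substituent locant set {1} is lower than {5} at the first point of difference.
That gives a chloro group at C-1.
Putting it together: 1-chloropentane.

1-chloropentane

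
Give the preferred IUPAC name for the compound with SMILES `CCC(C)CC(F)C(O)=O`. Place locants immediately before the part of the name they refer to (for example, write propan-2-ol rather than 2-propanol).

2-fluoro-4-methylhexanoic acid

The longest chain bearing the –COOH group is 6 carbons long (hexane).
The principal characteristic group is a carboxylic acid (terminal –COOH), named with the suffix -oic acid.
Number the chain so that the carboxylic acid carbon is C-1 by definition.
With this numbering: a fluoro group at C-2; a methyl group at C-4.
Prefixes are listed alphabetically: fluoro, methyl.
Putting it together: 2-fluoro-4-methylhexanoic acid.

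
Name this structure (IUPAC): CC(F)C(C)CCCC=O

6-fluoro-5-methylheptanal

The longest chain bearing the –CHO group is 7 carbons long (heptane).
The highest-priority functional group is an aldehyde (terminal –CHO), so the name ends in -al.
Choose the numbering such that the aldehyde carbon is C-1 by definition.
With this numbering: a fluoro group at C-6; a methyl group at C-5.
Substituent prefixes are cited in alphabetical order (multiplying prefixes like di-/tri- are ignored for ordering).
The name is 6-fluoro-5-methylheptanal.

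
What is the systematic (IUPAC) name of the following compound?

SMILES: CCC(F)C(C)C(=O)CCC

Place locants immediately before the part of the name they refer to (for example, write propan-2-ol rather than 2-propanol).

6-fluoro-5-methyloctan-4-one

Counting along the main chain through the carbonyl gives 8 carbons: the parent is octane.
The highest-priority functional group is a ketone (C=O on an internal carbon), so the name ends in -one.
Choose the numbering such that numbering from this end puts the carbonyl group at C-4 rather than C-5.
With this numbering: the carbonyl at C-4; a fluoro group at C-6; a methyl group at C-5.
Substituent prefixes are cited in alphabetical order (multiplying prefixes like di-/tri- are ignored for ordering).
The name is 6-fluoro-5-methyloctan-4-one.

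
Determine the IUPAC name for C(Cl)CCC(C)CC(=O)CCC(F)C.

10-chloro-2-fluoro-7-methyldecan-5-one

The longest chain bearing the carbonyl is 10 carbons long (decane).
The principal characteristic group is a ketone (C=O on an internal carbon), named with the suffix -one.
Choose the numbering such that numbering from this end puts the carbonyl group at C-5 rather than C-6.
That gives the carbonyl at C-5; a chloro group at C-10; a fluoro group at C-2; a methyl group at C-7.
The substituents are ordered alphabetically, ignoring any di-/tri- multipliers.
The name is 10-chloro-2-fluoro-7-methyldecan-5-one.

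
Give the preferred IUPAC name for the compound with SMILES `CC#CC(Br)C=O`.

2-bromopent-3-ynal

The longest chain bearing the –CHO group and the multiple bond is 5 carbons long (pentane).
An aldehyde (terminal –CHO) is the principal characteristic group, giving the suffix -al.
The chain contains a C≡C triple bond, so the unsaturation ending is -yne.
Number the chain so that the aldehyde carbon is C-1 by definition.
That gives the triple bond between C-3 and C-4; a bromo group at C-2.
The name is 2-bromopent-3-ynal.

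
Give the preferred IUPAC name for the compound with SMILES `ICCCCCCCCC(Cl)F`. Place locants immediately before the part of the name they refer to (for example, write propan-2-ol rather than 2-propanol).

1-chloro-1-fluoro-9-iodononane

The longest carbon chain is 9 atoms: the parent is nonane.
The numbering direction is chosen so that the substituent locant set {1,1,9} is lower than {1,9,9} at the first point of difference.
This places a chloro group at C-1; a fluoro group at C-1; an iodo group at C-9.
Prefixes are listed alphabetically: chloro, fluoro, iodo.
Assembling the pieces gives 1-chloro-1-fluoro-9-iodononane.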